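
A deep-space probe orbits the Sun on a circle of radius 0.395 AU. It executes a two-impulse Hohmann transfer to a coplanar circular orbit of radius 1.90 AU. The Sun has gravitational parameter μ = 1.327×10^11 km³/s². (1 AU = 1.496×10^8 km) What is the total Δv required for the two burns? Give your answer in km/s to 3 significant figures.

Δv = 22.5 km/s

In km: r₁ = 0.395 × 1.496×10^8 = 5.9092×10^7 km; r₂ = 1.90 × 1.496×10^8 = 2.8424×10^8 km.
The Hohmann ellipse has a_t = (r₁ + r₂)/2 = 1.71666×10^8 km.
Circular speed at r₁: v₁ = √(μ/r₁) = √(1.327×10^11/5.9092×10^7) = 47.39 km/s.
Transfer-orbit speed at r₁ (v² = μ(2/r − 1/a)): v_p = √[μ(2/r₁ − 1/a_t)] = 60.98 km/s.
First burn Δv₁ = |v_p − v₁| = 13.59 km/s.
Circular speed at r₂: v₂ = √(μ/r₂) = 21.61 km/s.
Transfer-orbit speed at r₂: v_a = √[μ(2/r₂ − 1/a_t)] = 12.68 km/s.
Second burn Δv₂ = |v₂ − v_a| = 8.930 km/s.
Δv = Δv₁ + Δv₂ = 13.59 + 8.930 = 22.52 km/s.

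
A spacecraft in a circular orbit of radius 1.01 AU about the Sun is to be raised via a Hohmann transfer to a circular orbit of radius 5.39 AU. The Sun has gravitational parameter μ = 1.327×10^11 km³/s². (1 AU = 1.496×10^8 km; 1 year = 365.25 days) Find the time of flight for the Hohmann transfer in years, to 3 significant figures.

In km: r₁ = 1.01 × 1.496×10^8 = 1.51096×10^8 km; r₂ = 5.39 × 1.496×10^8 = 8.06344×10^8 km.
Transfer-ellipse semi-major axis a_t = (r₁ + r₂)/2 = (1.51096×10^8 + 8.06344×10^8)/2 = 4.7872×10^8 km.
Half the transfer-orbit period gives t = π√(a_t³/μ) = 9.033×10^7 s.
Converting: 9.033×10^7 s ÷ 3.15576×10^7 s/year (365.25 × 86400) = 2.86 years.

t = 2.86 years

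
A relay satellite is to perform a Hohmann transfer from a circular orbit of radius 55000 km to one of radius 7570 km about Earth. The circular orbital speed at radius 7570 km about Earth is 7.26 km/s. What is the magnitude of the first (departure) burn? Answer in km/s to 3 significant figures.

From the circular-orbit relation v² = μ/r at r = 7570 km: μ = v²r = (7.26)² × 7570 = 3.98997×10^5 km³/s².
Transfer-ellipse semi-major axis a_t = (r₁ + r₂)/2 = (55000 + 7570)/2 = 31285 km.
Circular speed at r = 55000 km: v_c = √(μ/r) = 2.69341 km/s.
Transfer-orbit speed at the same r (vis-viva, a = a_t): v_t = √[μ(2/r − 1/a_t)] = 1.32490 km/s.
Δv₁ = |v_t − v_c| = |1.32490 − 2.69341| = 1.369 km/s.

Δv₁ = 1.37 km/s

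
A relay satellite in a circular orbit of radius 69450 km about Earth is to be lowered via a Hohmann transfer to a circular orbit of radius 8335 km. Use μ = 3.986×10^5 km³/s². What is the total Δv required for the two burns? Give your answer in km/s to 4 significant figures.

Δv = 3.612 km/s

Transfer-ellipse semi-major axis a_t = (r₁ + r₂)/2 = (69450 + 8335)/2 = 38892.5 km.
Circular speed at r₁: v₁ = √(μ/r₁) = √(3.986×10^5/69450) = 2.3957 km/s.
On the transfer ellipse at r₁, v² = μ(2/r − 1/a) gives v_a = √[μ(2/r₁ − 1/a_t)] = 1.1091 km/s.
First burn Δv₁ = |v_a − v₁| = 1.2866 km/s.
At r₂, v₂ = √(μ/r₂) = 6.9154 km/s.
Transfer-orbit speed at r₂: v_p = √[μ(2/r₂ − 1/a_t)] = 9.2410 km/s.
Second burn Δv₂ = |v₂ − v_p| = 2.3256 km/s.
Total Δv = Δv₁ + Δv₂ = 3.612 km/s.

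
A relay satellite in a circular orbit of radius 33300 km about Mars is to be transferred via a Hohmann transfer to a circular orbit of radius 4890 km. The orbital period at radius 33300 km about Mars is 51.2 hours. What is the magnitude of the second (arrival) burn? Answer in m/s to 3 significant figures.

From Kepler's third law T² = 4π²r³/μ at r = 33300 km, T = 51.2 hours = 51.2 × 3600 s = 1.8432×10^5 s: μ = 4π²r³/T² = 42908.9 km³/s².
Transfer-ellipse semi-major axis a_t = (r₁ + r₂)/2 = (33300 + 4890)/2 = 19095 km.
On the circular orbit at r = 4890 km, v_c = √(μ/r) = 2.9622 km/s.
Vis-viva on the transfer ellipse at r = 4890 km gives v_t = √[μ(2/r − 1/a_t)] = 3.9118 km/s.
Δv₂ = |v_t − v_c| = |3.9118 − 2.9622| = 0.9496 km/s.

Δv₂ = 950 m/s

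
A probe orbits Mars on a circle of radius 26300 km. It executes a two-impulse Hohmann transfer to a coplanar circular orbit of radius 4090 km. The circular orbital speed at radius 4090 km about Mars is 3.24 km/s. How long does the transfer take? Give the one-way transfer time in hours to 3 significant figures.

t = 7.89 hours

From the circular-orbit relation v² = μ/r at r = 4090 km: μ = v²r = (3.24)² × 4090 = 42935.2 km³/s².
Transfer-ellipse semi-major axis a_t = (r₁ + r₂)/2 = (26300 + 4090)/2 = 15195 km.
By Kepler's third law the transfer-orbit period is T = 2π√(a_t³/μ), so t = T/2 = 28400 s.
Converting: 28400 s ÷ 3600 s/hour = 7.89 hours.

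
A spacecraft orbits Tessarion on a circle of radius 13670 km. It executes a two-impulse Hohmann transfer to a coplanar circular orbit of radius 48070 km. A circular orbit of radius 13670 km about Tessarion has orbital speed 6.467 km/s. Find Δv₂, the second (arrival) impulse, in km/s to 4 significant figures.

Δv₂ = 1.154 km/s

From the circular-orbit relation v² = μ/r at r = 13670 km: μ = v²r = (6.467)² × 13670 = 5.71708×10^5 km³/s².
The Hohmann ellipse has a_t = (r₁ + r₂)/2 = 30870 km.
Circular speed at r = 48070 km: v_c = √(μ/r) = 3.449 km/s.
Transfer-orbit speed at the same r (vis-viva, a = a_t): v_t = √[μ(2/r − 1/a_t)] = 2.295 km/s.
Δv₂ = |v_t − v_c| = |2.295 − 3.449| = 1.154 km/s.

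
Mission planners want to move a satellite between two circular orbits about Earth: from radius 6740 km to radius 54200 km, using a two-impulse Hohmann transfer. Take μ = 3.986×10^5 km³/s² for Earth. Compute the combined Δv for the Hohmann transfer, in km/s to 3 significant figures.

Semi-major axis of the transfer orbit: a_t = (6740 + 54200)/2 = 30470 km.
At r₁ the circular-orbit speed is v₁ = √(μ/r₁) = 7.69022 km/s.
Transfer-orbit speed at r₁ (vis-viva equation): v_p = √[μ(2/r₁ − 1/a_t)] = 10.2566 km/s.
First burn Δv₁ = |v_p − v₁| = 2.5664 km/s.
Circular speed at r₂: v₂ = √(μ/r₂) = 2.71187 km/s.
Transfer-orbit speed at r₂: v_a = √[μ(2/r₂ − 1/a_t)] = 1.27545 km/s.
Second burn Δv₂ = |v₂ − v_a| = 1.4364 km/s.
Total Δv = Δv₁ + Δv₂ = 4.003 km/s.

Δv = 4.00 km/s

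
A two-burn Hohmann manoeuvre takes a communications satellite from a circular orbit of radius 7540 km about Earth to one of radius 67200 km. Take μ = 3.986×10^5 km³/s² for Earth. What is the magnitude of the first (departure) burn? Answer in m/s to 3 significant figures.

The Hohmann ellipse has a_t = (r₁ + r₂)/2 = 37370 km.
On the circular orbit at r = 7540 km, v_c = √(μ/r) = 7.271 km/s.
Transfer-orbit speed at the same r (vis-viva, a = a_t): v_t = √[μ(2/r − 1/a_t)] = 9.750 km/s.
Δv₁ = |v_t − v_c| = |9.750 − 7.271| = 2.479 km/s.

Δv₁ = 2480 m/s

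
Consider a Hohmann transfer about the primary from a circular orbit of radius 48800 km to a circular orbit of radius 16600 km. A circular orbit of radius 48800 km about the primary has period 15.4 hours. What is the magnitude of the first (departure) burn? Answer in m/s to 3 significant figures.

Δv₁ = 1590 m/s

From Kepler's third law T² = 4π²r³/μ at r = 48800 km, T = 15.4 hours = 15.4 × 3600 s = 55440 s: μ = 4π²r³/T² = 1.49270×10^6 km³/s².
Semi-major axis of the transfer orbit: a_t = (48800 + 16600)/2 = 32700 km.
Circular speed at r = 48800 km: v_c = √(μ/r) = 5.531 km/s.
Transfer-orbit speed at the same r (vis-viva, a = a_t): v_t = √[μ(2/r − 1/a_t)] = 3.941 km/s.
Δv₁ = |v_t − v_c| = |3.941 − 5.531| = 1.590 km/s.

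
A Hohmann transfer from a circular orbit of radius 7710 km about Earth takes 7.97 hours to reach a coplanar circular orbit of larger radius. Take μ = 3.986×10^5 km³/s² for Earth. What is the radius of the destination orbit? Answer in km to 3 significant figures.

r₂ = 56600 km

Transfer time t = 7.97 hours = 28692 s, and t = π√(a_t³/μ).
So a_t = (μ t²/π²)^(1/3) = (3.986×10^5 × (28692)² / π²)^(1/3) = 32155 km.
Since a_t = (r₁ + r₂)/2, r₂ = 2a_t − r₁ = 2×32155 − 7710 = 56600 km.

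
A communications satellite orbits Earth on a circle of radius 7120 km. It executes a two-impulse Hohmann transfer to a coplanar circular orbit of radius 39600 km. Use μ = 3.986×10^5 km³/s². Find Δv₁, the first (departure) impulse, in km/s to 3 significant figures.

Semi-major axis of the transfer orbit: a_t = (7120 + 39600)/2 = 23360 km.
On the circular orbit at r = 7120 km, v_c = √(μ/r) = 7.482 km/s.
Transfer-orbit speed at the same r (vis-viva, a = a_t): v_t = √[μ(2/r − 1/a_t)] = 9.742 km/s.
Δv₁ = |v_t − v_c| = |9.742 − 7.482| = 2.260 km/s.

Δv₁ = 2.26 km/s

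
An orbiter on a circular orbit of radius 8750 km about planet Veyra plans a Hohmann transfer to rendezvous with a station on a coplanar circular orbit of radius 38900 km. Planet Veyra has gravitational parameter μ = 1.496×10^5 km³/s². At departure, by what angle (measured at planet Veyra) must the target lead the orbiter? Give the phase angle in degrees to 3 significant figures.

φ = 93.7°

Transfer-ellipse semi-major axis a_t = (r₁ + r₂)/2 = (8750 + 38900)/2 = 23825 km.
The half-period of the transfer ellipse is t = π√(a_t³/μ) = 29870 s.
Target angular speed ω₂ = √(μ/r₂³) = 5.0413×10^-5 rad/s.
Angle swept by the target during transfer: ω₂·t = 1.5058 rad = 86.28°.
The orbiter traverses 180° on the transfer ellipse, so the target must lead by 180° − 86.28° = 93.7°.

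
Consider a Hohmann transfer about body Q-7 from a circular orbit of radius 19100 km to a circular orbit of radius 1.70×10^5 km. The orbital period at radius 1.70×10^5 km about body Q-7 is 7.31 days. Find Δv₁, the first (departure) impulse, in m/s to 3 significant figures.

From Kepler's third law T² = 4π²r³/μ at r = 1.70×10^5 km, T = 7.31 days = 7.31 × 86400 s = 6.31584×10^5 s: μ = 4π²r³/T² = 4.86233×10^5 km³/s².
The Hohmann ellipse has a_t = (r₁ + r₂)/2 = 94550 km.
On the circular orbit at r = 19100 km, v_c = √(μ/r) = 5.0455 km/s.
Vis-viva on the transfer ellipse at r = 19100 km gives v_t = √[μ(2/r − 1/a_t)] = 6.7655 km/s.
Δv₁ = |v_t − v_c| = |6.7655 − 5.0455| = 1.720 km/s.

Δv₁ = 1720 m/s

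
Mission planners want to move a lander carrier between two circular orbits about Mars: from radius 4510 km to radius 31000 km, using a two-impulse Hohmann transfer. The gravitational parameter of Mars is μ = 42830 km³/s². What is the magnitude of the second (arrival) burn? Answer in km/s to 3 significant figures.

Δv₂ = 0.583 km/s

The Hohmann ellipse has a_t = (r₁ + r₂)/2 = 17755 km.
On the circular orbit at r = 31000 km, v_c = √(μ/r) = 1.1754 km/s.
Vis-viva on the transfer ellipse at r = 31000 km gives v_t = √[μ(2/r − 1/a_t)] = 0.59241 km/s.
Δv₂ = |v_t − v_c| = |0.59241 − 1.1754| = 0.5830 km/s.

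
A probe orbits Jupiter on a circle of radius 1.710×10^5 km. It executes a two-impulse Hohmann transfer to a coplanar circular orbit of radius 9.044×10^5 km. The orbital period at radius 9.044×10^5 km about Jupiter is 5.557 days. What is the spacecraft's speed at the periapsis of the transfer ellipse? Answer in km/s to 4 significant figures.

v = 35.30 km/s

From Kepler's third law T² = 4π²r³/μ at r = 9.044×10^5 km, T = 5.557 days = 5.557 × 86400 s = 4.801248×10^5 s: μ = 4π²r³/T² = 1.26687×10^8 km³/s².
The Hohmann ellipse has a_t = (r₁ + r₂)/2 = 5.377×10^5 km.
The periapsis of the transfer ellipse is at r = 1.710×10^5 km.
Vis-viva: v = √[μ(2/r − 1/a_t)] = √[1.26687×10^8 × (2/1.710×10^5 − 1/5.377×10^5)] = 35.30 km/s.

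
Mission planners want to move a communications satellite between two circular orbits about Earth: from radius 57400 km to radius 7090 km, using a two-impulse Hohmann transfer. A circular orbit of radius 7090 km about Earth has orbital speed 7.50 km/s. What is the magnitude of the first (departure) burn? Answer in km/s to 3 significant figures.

From the circular-orbit relation v² = μ/r at r = 7090 km: μ = v²r = (7.50)² × 7090 = 3.98812×10^5 km³/s².
The Hohmann ellipse has a_t = (r₁ + r₂)/2 = 32245 km.
Circular speed at r = 57400 km: v_c = √(μ/r) = 2.636 km/s.
Transfer-orbit speed at the same r (vis-viva, a = a_t): v_t = √[μ(2/r − 1/a_t)] = 1.236 km/s.
Δv₁ = |v_t − v_c| = |1.236 − 2.636| = 1.400 km/s.

Δv₁ = 1.40 km/s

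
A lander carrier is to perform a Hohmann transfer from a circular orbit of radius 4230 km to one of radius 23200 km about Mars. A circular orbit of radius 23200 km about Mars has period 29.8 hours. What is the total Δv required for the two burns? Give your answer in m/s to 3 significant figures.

From Kepler's third law T² = 4π²r³/μ at r = 23200 km, T = 29.8 hours = 29.8 × 3600 s = 1.0728×10^5 s: μ = 4π²r³/T² = 42833.8 km³/s².
Transfer-ellipse semi-major axis a_t = (r₁ + r₂)/2 = (4230 + 23200)/2 = 13715 km.
Circular speed at r₁: v₁ = √(μ/r₁) = √(42833.8/4230) = 3.18217 km/s.
Transfer-orbit speed at r₁ (vis-viva): v_p = √[μ(2/r₁ − 1/a_t)] = 4.13875 km/s.
First burn Δv₁ = |v_p − v₁| = 0.9566 km/s.
At r₂, v₂ = √(μ/r₂) = 1.3588 km/s.
Transfer-orbit speed at r₂: v_a = √[μ(2/r₂ − 1/a_t)] = 0.75461 km/s.
Second burn Δv₂ = |v₂ − v_a| = 0.6042 km/s.
Δv = Δv₁ + Δv₂ = 0.9566 + 0.6042 = 1.561 km/s.

Δv = 1560 m/s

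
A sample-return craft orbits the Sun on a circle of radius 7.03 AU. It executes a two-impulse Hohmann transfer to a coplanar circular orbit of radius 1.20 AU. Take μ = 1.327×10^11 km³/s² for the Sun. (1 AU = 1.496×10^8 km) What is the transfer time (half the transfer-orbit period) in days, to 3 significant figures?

In km: r₁ = 7.03 × 1.496×10^8 = 1.051688×10^9 km; r₂ = 1.20 × 1.496×10^8 = 1.7952×10^8 km.
Transfer-ellipse semi-major axis a_t = (r₁ + r₂)/2 = (1.051688×10^9 + 1.7952×10^8)/2 = 6.15604×10^8 km.
By Kepler's third law the transfer-orbit period is T = 2π√(a_t³/μ), so t = T/2 = 1.317×10^8 s.
Converting: 1.317×10^8 s ÷ 86400 s/day = 1520 days.

t = 1520 days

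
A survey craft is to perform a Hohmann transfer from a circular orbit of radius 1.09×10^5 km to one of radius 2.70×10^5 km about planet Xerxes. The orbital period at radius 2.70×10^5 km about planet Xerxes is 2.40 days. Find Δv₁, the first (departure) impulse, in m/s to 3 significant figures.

From Kepler's third law T² = 4π²r³/μ at r = 2.70×10^5 km, T = 2.40 days = 2.40 × 86400 s = 2.0736×10^5 s: μ = 4π²r³/T² = 1.80718×10^7 km³/s².
Semi-major axis of the transfer orbit: a_t = (1.090×10^5 + 2.700×10^5)/2 = 1.895×10^5 km.
Circular speed at r = 1.090×10^5 km: v_c = √(μ/r) = 12.87619 km/s.
Transfer-orbit speed at the same r (vis-viva, a = a_t): v_t = √[μ(2/r − 1/a_t)] = 15.36967 km/s.
Δv₁ = |v_t − v_c| = |15.36967 − 12.87619| = 2.493 km/s.

Δv₁ = 2490 m/s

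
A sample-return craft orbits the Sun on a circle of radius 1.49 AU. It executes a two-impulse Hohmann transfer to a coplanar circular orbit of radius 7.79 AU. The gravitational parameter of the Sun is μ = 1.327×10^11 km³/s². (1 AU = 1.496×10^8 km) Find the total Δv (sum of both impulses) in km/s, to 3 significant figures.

In km: r₁ = 1.49 × 1.496×10^8 = 2.22904×10^8 km; r₂ = 7.79 × 1.496×10^8 = 1.165384×10^9 km.
The Hohmann ellipse has a_t = (r₁ + r₂)/2 = 6.94144×10^8 km.
Circular speed at r₁: v₁ = √(μ/r₁) = √(1.327×10^11/2.22904×10^8) = 24.399 km/s.
On the transfer ellipse at r₁, vis-viva equation gives v_p = √[μ(2/r₁ − 1/a_t)] = 31.614 km/s.
First burn Δv₁ = |v_p − v₁| = 7.215 km/s.
Circular speed at r₂: v₂ = √(μ/r₂) = 10.671 km/s.
Transfer-orbit speed at r₂: v_a = √[μ(2/r₂ − 1/a_t)] = 6.0469 km/s.
Second burn Δv₂ = |v₂ − v_a| = 4.624 km/s.
Total Δv = Δv₁ + Δv₂ = 11.84 km/s.

Δv = 11.8 km/s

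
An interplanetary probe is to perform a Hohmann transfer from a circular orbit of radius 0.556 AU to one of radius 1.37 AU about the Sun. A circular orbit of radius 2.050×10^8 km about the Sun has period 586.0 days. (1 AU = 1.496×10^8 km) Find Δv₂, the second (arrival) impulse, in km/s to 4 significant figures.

Δv₂ = 6.110 km/s

From Kepler's third law T² = 4π²r³/μ at r = 2.050×10^8 km, T = 586.0 days = 586.0 × 86400 s = 5.06304×10^7 s: μ = 4π²r³/T² = 1.32678×10^11 km³/s².
In km: r₁ = 0.556 × 1.496×10^8 = 8.31776×10^7 km; r₂ = 1.37 × 1.496×10^8 = 2.04952×10^8 km.
Transfer-ellipse semi-major axis a_t = (r₁ + r₂)/2 = (8.31776×10^7 + 2.04952×10^8)/2 = 1.440648×10^8 km.
Circular speed at r = 2.04952×10^8 km: v_c = √(μ/r) = 25.44 km/s.
Vis-viva on the transfer ellipse at r = 2.04952×10^8 km gives v_t = √[μ(2/r − 1/a_t)] = 19.33 km/s.
Δv₂ = |v_t − v_c| = |19.33 − 25.44| = 6.110 km/s.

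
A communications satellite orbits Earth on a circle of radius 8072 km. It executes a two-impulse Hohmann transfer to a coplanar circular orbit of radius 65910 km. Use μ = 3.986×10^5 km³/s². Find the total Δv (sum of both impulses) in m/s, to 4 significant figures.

Δv = 3663 m/s

Semi-major axis of the transfer orbit: a_t = (8072 + 65910)/2 = 36991 km.
At r₁ the circular-orbit speed is v₁ = √(μ/r₁) = 7.027 km/s.
Transfer-orbit speed at r₁ (v² = μ(2/r − 1/a)): v_p = √[μ(2/r₁ − 1/a_t)] = 9.380 km/s.
First burn Δv₁ = |v_p − v₁| = 2.353 km/s.
Circular speed at r₂: v₂ = √(μ/r₂) = 2.459 km/s.
Transfer-orbit speed at r₂: v_a = √[μ(2/r₂ − 1/a_t)] = 1.149 km/s.
Second burn Δv₂ = |v₂ − v_a| = 1.310 km/s.
Total Δv = Δv₁ + Δv₂ = 3.663 km/s.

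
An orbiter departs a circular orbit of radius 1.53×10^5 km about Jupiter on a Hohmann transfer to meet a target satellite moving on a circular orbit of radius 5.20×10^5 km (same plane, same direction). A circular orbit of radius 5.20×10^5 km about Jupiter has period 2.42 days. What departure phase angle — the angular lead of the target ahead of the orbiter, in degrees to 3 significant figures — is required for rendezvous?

φ = 86.3°

From Kepler's third law T² = 4π²r³/μ at r = 5.20×10^5 km, T = 2.42 days = 2.42 × 86400 s = 2.09088×10^5 s: μ = 4π²r³/T² = 1.26973×10^8 km³/s².
The Hohmann ellipse has a_t = (r₁ + r₂)/2 = 3.365×10^5 km.
Transfer time t = π√(a_t³/μ) = 54422 s.
Target angular speed ω₂ = √(μ/r₂³) = 3.0050×10^-5 rad/s.
Angle swept by the target during transfer: ω₂·t = 1.6354 rad = 93.70°.
The orbiter traverses 180° on the transfer ellipse, so the target must lead by 180° − 93.70° = 86.3°.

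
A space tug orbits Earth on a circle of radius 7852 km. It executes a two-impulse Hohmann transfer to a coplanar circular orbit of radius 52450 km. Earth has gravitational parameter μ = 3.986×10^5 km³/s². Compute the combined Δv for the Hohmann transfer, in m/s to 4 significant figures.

Transfer-ellipse semi-major axis a_t = (r₁ + r₂)/2 = (7852 + 52450)/2 = 30151 km.
Circular speed at r₁: v₁ = √(μ/r₁) = √(3.986×10^5/7852) = 7.125 km/s.
Transfer-orbit speed at r₁ (v² = μ(2/r − 1/a)): v_p = √[μ(2/r₁ − 1/a_t)] = 9.397 km/s.
First burn Δv₁ = |v_p − v₁| = 2.272 km/s.
At r₂, v₂ = √(μ/r₂) = 2.757 km/s.
Transfer-orbit speed at r₂: v_a = √[μ(2/r₂ − 1/a_t)] = 1.407 km/s.
Second burn Δv₂ = |v₂ − v_a| = 1.350 km/s.
Δv = Δv₁ + Δv₂ = 2.272 + 1.350 = 3.622 km/s.

Δv = 3622 m/s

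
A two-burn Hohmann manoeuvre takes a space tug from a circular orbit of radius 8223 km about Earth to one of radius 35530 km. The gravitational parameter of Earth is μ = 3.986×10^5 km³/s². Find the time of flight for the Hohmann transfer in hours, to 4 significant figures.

Semi-major axis of the transfer orbit: a_t = (8223 + 35530)/2 = 21876.5 km.
By Kepler's third law the transfer-orbit period is T = 2π√(a_t³/μ), so t = T/2 = 16100 s.
Converting: 16100 s ÷ 3600 s/hour = 4.472 hours.

t = 4.472 hours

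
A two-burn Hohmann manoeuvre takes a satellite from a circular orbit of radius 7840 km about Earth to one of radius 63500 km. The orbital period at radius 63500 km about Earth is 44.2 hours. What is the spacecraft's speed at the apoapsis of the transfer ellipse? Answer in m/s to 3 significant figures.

From Kepler's third law T² = 4π²r³/μ at r = 63500 km, T = 44.2 hours = 44.2 × 3600 s = 1.5912×10^5 s: μ = 4π²r³/T² = 3.99238×10^5 km³/s².
Transfer-ellipse semi-major axis a_t = (r₁ + r₂)/2 = (7840 + 63500)/2 = 35670 km.
The apoapsis of the transfer ellipse is at r = 63500 km.
Applying v² = μ(2/r − 1/a_t): v = 1.176 km/s.

v = 1180 m/s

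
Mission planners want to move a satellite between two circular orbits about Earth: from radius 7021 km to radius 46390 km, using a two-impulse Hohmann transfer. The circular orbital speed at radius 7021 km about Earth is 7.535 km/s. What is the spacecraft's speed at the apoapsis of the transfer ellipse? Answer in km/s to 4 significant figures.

From the circular-orbit relation v² = μ/r at r = 7021 km: μ = v²r = (7.535)² × 7021 = 3.98626×10^5 km³/s².
The Hohmann ellipse has a_t = (r₁ + r₂)/2 = 26705.5 km.
The apoapsis of the transfer ellipse is at r = 46390 km.
Vis-viva: v = √[μ(2/r − 1/a_t)] = √[3.98626×10^5 × (2/46390 − 1/26705.5)] = 1.503 km/s.

v = 1.503 km/s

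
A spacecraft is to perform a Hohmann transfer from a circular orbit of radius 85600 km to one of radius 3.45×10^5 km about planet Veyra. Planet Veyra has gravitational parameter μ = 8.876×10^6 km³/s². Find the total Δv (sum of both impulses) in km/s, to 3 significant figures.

Δv = 4.58 km/s

The Hohmann ellipse has a_t = (r₁ + r₂)/2 = 2.153×10^5 km.
At r₁ the circular-orbit speed is v₁ = √(μ/r₁) = 10.183 km/s.
Transfer-orbit speed at r₁ (v² = μ(2/r − 1/a)): v_p = √[μ(2/r₁ − 1/a_t)] = 12.890 km/s.
First burn Δv₁ = |v_p − v₁| = 2.707 km/s.
Circular speed at r₂: v₂ = √(μ/r₂) = 5.072 km/s.
Transfer-orbit speed at r₂: v_a = √[μ(2/r₂ − 1/a_t)] = 3.198 km/s.
Second burn Δv₂ = |v₂ − v_a| = 1.874 km/s.
Total Δv = Δv₁ + Δv₂ = 4.581 km/s.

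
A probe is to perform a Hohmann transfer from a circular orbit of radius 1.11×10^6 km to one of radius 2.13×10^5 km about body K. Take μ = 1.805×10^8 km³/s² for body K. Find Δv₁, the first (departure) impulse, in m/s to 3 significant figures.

The Hohmann ellipse has a_t = (r₁ + r₂)/2 = 6.615×10^5 km.
On the circular orbit at r = 1.110×10^6 km, v_c = √(μ/r) = 12.752 km/s.
Vis-viva on the transfer ellipse at r = 1.110×10^6 km gives v_t = √[μ(2/r − 1/a_t)] = 7.2361 km/s.
Δv₁ = |v_t − v_c| = |7.2361 − 12.752| = 5.516 km/s.

Δv₁ = 5520 m/s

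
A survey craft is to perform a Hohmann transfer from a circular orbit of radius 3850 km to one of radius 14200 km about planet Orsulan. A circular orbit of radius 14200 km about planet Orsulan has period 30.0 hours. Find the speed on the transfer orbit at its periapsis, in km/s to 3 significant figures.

From Kepler's third law T² = 4π²r³/μ at r = 14200 km, T = 30.0 hours = 30.0 × 3600 s = 1.080×10^5 s: μ = 4π²r³/T² = 9691.19 km³/s².
Transfer-ellipse semi-major axis a_t = (r₁ + r₂)/2 = (3850 + 14200)/2 = 9025 km.
The periapsis of the transfer ellipse is at r = 3850 km.
Vis-viva: v = √[μ(2/r − 1/a_t)] = √[9691.19 × (2/3850 − 1/9025)] = 1.990 km/s.

v = 1.99 km/s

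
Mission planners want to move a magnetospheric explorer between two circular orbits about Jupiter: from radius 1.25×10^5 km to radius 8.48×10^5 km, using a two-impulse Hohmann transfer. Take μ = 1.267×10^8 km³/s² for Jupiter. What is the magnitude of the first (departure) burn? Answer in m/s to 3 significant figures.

Δv₁ = 10200 m/s

The Hohmann ellipse has a_t = (r₁ + r₂)/2 = 4.865×10^5 km.
Circular speed at r = 1.250×10^5 km: v_c = √(μ/r) = 31.837 km/s.
Transfer-orbit speed at the same r (vis-viva, a = a_t): v_t = √[μ(2/r − 1/a_t)] = 42.033 km/s.
Δv₁ = |v_t − v_c| = |42.033 − 31.837| = 10.20 km/s.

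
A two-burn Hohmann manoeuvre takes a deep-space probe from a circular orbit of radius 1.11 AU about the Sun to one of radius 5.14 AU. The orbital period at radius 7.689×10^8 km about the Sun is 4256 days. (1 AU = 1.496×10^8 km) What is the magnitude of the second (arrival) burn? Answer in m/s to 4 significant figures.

Δv₂ = 5308 m/s

From Kepler's third law T² = 4π²r³/μ at r = 7.689×10^8 km, T = 4256 days = 4256 × 86400 s = 3.677184×10^8 s: μ = 4π²r³/T² = 1.32721×10^11 km³/s².
In km: r₁ = 1.11 × 1.496×10^8 = 1.66056×10^8 km; r₂ = 5.14 × 1.496×10^8 = 7.68944×10^8 km.
Transfer-ellipse semi-major axis a_t = (r₁ + r₂)/2 = (1.66056×10^8 + 7.68944×10^8)/2 = 4.675×10^8 km.
Circular speed at r = 7.68944×10^8 km: v_c = √(μ/r) = 13.138 km/s.
Transfer-orbit speed at the same r (vis-viva, a = a_t): v_t = √[μ(2/r − 1/a_t)] = 7.8299 km/s.
Δv₂ = |v_t − v_c| = |7.8299 − 13.138| = 5.308 km/s.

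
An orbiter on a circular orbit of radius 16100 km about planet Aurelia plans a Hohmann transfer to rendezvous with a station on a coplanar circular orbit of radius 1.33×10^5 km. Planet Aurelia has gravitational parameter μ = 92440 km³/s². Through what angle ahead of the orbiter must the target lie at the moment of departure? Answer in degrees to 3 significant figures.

φ = 104°

Semi-major axis of the transfer orbit: a_t = (16100 + 1.330×10^5)/2 = 74550 km.
The half-period of the transfer ellipse is t = π√(a_t³/μ) = 2.1033×10^5 s.
The target's mean motion on its circular orbit is ω₂ = √(μ/r₂³) = 6.2683×10^-6 rad/s.
Angle swept by the target during transfer: ω₂·t = 1.3184 rad = 75.54°.
Arrival is 180° from departure on the ellipse, so φ = 180° − 75.54° = 104°.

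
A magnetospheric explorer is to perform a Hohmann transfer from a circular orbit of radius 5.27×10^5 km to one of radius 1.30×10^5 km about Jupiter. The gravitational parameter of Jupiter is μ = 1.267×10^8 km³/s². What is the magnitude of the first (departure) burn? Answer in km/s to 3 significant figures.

Transfer-ellipse semi-major axis a_t = (r₁ + r₂)/2 = (5.270×10^5 + 1.300×10^5)/2 = 3.285×10^5 km.
Circular speed at r = 5.270×10^5 km: v_c = √(μ/r) = 15.505 km/s.
Transfer-orbit speed at the same r (vis-viva, a = a_t): v_t = √[μ(2/r − 1/a_t)] = 9.7541 km/s.
Δv₁ = |v_t − v_c| = |9.7541 − 15.505| = 5.751 km/s.

Δv₁ = 5.75 km/s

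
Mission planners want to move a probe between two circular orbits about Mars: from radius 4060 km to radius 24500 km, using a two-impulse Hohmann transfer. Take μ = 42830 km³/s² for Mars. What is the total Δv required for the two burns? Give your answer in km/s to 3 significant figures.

The Hohmann ellipse has a_t = (r₁ + r₂)/2 = 14280 km.
Circular speed at r₁: v₁ = √(μ/r₁) = √(42830/4060) = 3.24796 km/s.
On the transfer ellipse at r₁, v² = μ(2/r − 1/a) gives v_p = √[μ(2/r₁ − 1/a_t)] = 4.25432 km/s.
First burn Δv₁ = |v_p − v₁| = 1.0064 km/s.
Circular speed at r₂: v₂ = √(μ/r₂) = 1.32218 km/s.
Transfer-orbit speed at r₂: v_a = √[μ(2/r₂ − 1/a_t)] = 0.705001 km/s.
Second burn Δv₂ = |v₂ − v_a| = 0.61718 km/s.
Δv = Δv₁ + Δv₂ = 1.0064 + 0.61718 = 1.624 km/s.

Δv = 1.62 km/s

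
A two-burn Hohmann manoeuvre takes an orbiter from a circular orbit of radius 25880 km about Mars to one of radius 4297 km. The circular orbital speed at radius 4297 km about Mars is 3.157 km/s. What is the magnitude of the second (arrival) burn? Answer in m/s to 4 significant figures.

From the circular-orbit relation v² = μ/r at r = 4297 km: μ = v²r = (3.157)² × 4297 = 42826.7 km³/s².
Semi-major axis of the transfer orbit: a_t = (25880 + 4297)/2 = 15088.5 km.
On the circular orbit at r = 4297 km, v_c = √(μ/r) = 3.1570 km/s.
Vis-viva on the transfer ellipse at r = 4297 km gives v_t = √[μ(2/r − 1/a_t)] = 4.1346 km/s.
Δv₂ = |v_t − v_c| = |4.1346 − 3.1570| = 0.9776 km/s.

Δv₂ = 977.6 m/s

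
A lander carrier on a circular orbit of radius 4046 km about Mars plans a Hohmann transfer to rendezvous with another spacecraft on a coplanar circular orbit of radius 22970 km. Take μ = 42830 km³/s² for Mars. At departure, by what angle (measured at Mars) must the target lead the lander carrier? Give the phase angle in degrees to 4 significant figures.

φ = 98.83°

Transfer-ellipse semi-major axis a_t = (r₁ + r₂)/2 = (4046 + 22970)/2 = 13508 km.
Transfer time t = π√(a_t³/μ) = 23832.1 s.
Target angular speed ω₂ = √(μ/r₂³) = 5.94474×10^-5 rad/s.
Angle swept by the target during transfer: ω₂·t = 1.41676 rad = 81.17°.
The lander carrier traverses 180° on the transfer ellipse, so the target must lead by 180° − 81.17° = 98.83°.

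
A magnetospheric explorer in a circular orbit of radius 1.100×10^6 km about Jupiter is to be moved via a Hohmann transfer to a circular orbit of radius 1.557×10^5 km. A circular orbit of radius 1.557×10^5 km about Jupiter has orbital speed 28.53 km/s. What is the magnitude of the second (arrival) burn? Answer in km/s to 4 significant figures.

From the circular-orbit relation v² = μ/r at r = 1.557×10^5 km: μ = v²r = (28.53)² × 1.557×10^5 = 1.26734×10^8 km³/s².
Semi-major axis of the transfer orbit: a_t = (1.100×10^6 + 1.557×10^5)/2 = 6.2785×10^5 km.
Circular speed at r = 1.557×10^5 km: v_c = √(μ/r) = 28.530 km/s.
Vis-viva on the transfer ellipse at r = 1.557×10^5 km gives v_t = √[μ(2/r − 1/a_t)] = 37.763 km/s.
Δv₂ = |v_t − v_c| = |37.763 − 28.530| = 9.233 km/s.

Δv₂ = 9.233 km/s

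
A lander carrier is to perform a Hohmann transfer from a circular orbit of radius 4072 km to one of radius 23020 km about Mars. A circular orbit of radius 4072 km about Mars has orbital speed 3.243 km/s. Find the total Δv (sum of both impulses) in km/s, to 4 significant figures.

From the circular-orbit relation v² = μ/r at r = 4072 km: μ = v²r = (3.243)² × 4072 = 42825.4 km³/s².
Transfer-ellipse semi-major axis a_t = (r₁ + r₂)/2 = (4072 + 23020)/2 = 13546 km.
Circular speed at r₁: v₁ = √(μ/r₁) = √(42825.4/4072) = 3.2430 km/s.
Transfer-orbit speed at r₁ (vis-viva equation): v_p = √[μ(2/r₁ − 1/a_t)] = 4.2276 km/s.
First burn Δv₁ = |v_p − v₁| = 0.9846 km/s.
Circular speed at r₂: v₂ = √(μ/r₂) = 1.3639 km/s.
Transfer-orbit speed at r₂: v_a = √[μ(2/r₂ − 1/a_t)] = 0.74782 km/s.
Second burn Δv₂ = |v₂ − v_a| = 0.6161 km/s.
Total Δv = Δv₁ + Δv₂ = 1.601 km/s.

Δv = 1.601 km/s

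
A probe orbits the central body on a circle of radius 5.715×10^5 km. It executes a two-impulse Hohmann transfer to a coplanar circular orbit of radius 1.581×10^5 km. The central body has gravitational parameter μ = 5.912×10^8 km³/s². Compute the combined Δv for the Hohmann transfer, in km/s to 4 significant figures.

Δv = 26.38 km/s

Transfer-ellipse semi-major axis a_t = (r₁ + r₂)/2 = (5.715×10^5 + 1.581×10^5)/2 = 3.648×10^5 km.
Circular speed at r₁: v₁ = √(μ/r₁) = √(5.912×10^8/5.715×10^5) = 32.16 km/s.
On the transfer ellipse at r₁, vis-viva gives v_a = √[μ(2/r₁ − 1/a_t)] = 21.17 km/s.
First burn Δv₁ = |v_a − v₁| = 10.99 km/s.
Circular speed at r₂: v₂ = √(μ/r₂) = 61.15 km/s.
Transfer-orbit speed at r₂: v_p = √[μ(2/r₂ − 1/a_t)] = 76.54 km/s.
Second burn Δv₂ = |v₂ − v_p| = 15.39 km/s.
Total Δv = Δv₁ + Δv₂ = 26.38 km/s.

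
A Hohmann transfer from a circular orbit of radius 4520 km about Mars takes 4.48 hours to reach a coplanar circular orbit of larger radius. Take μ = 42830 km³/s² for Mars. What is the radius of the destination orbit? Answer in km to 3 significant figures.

Transfer time t = 4.48 hours = 16128 s, and t = π√(a_t³/μ).
So a_t = (μ t²/π²)^(1/3) = (42830 × (16128)² / π²)^(1/3) = 10412 km.
Since a_t = (r₁ + r₂)/2, r₂ = 2a_t − r₁ = 2×10412 − 4520 = 16304 km.

r₂ = 16300 km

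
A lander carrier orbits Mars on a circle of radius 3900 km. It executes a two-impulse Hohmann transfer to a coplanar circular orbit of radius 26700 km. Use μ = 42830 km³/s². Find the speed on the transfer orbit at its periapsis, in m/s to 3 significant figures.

v = 4380 m/s

Semi-major axis of the transfer orbit: a_t = (3900 + 26700)/2 = 15300 km.
The periapsis of the transfer ellipse is at r = 3900 km.
From the vis-viva equation, v = √[μ(2/r − 1/a_t)] = 4.378 km/s.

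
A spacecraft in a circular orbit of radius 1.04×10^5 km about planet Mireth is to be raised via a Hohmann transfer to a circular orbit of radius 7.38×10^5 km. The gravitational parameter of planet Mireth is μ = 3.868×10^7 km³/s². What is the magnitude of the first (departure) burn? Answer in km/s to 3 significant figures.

Transfer-ellipse semi-major axis a_t = (r₁ + r₂)/2 = (1.040×10^5 + 7.380×10^5)/2 = 4.210×10^5 km.
On the circular orbit at r = 1.040×10^5 km, v_c = √(μ/r) = 19.2853 km/s.
Transfer-orbit speed at the same r (vis-viva, a = a_t): v_t = √[μ(2/r − 1/a_t)] = 25.5337 km/s.
Δv₁ = |v_t − v_c| = |25.5337 − 19.2853| = 6.248 km/s.

Δv₁ = 6.25 km/s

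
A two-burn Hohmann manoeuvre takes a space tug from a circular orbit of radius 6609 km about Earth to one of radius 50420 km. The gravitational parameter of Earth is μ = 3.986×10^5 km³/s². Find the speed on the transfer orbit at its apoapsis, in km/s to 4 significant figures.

v = 1.354 km/s

The Hohmann ellipse has a_t = (r₁ + r₂)/2 = 28514.5 km.
At apoapsis, r = 50420 km.
Vis-viva: v = √[μ(2/r − 1/a_t)] = √[3.986×10^5 × (2/50420 − 1/28514.5)] = 1.354 km/s.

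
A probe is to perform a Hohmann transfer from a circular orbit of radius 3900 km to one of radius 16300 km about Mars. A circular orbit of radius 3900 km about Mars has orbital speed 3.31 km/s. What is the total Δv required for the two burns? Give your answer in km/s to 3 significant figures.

Δv = 1.51 km/s

From the circular-orbit relation v² = μ/r at r = 3900 km: μ = v²r = (3.31)² × 3900 = 42728.8 km³/s².
Semi-major axis of the transfer orbit: a_t = (3900 + 16300)/2 = 10100 km.
At r₁ the circular-orbit speed is v₁ = √(μ/r₁) = 3.310 km/s.
Transfer-orbit speed at r₁ (v² = μ(2/r − 1/a)): v_p = √[μ(2/r₁ − 1/a_t)] = 4.205 km/s.
First burn Δv₁ = |v_p − v₁| = 0.8950 km/s.
Circular speed at r₂: v₂ = √(μ/r₂) = 1.619 km/s.
Transfer-orbit speed at r₂: v_a = √[μ(2/r₂ − 1/a_t)] = 1.006 km/s.
Second burn Δv₂ = |v₂ − v_a| = 0.6130 km/s.
Δv = Δv₁ + Δv₂ = 0.8950 + 0.6130 = 1.508 km/s.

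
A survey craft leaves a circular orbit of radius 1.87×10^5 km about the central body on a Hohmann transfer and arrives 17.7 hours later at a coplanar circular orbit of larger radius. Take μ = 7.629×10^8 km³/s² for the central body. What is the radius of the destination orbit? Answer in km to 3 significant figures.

Transfer time t = 17.7 hours = 63720 s, and t = π√(a_t³/μ).
So a_t = (μ t²/π²)^(1/3) = (7.629×10^8 × (63720)² / π²)^(1/3) = 6.7958×10^5 km.
Since a_t = (r₁ + r₂)/2, r₂ = 2a_t − r₁ = 2×6.7958×10^5 − 1.870×10^5 = 1.17216×10^6 km.

r₂ = 1.17×10^6 km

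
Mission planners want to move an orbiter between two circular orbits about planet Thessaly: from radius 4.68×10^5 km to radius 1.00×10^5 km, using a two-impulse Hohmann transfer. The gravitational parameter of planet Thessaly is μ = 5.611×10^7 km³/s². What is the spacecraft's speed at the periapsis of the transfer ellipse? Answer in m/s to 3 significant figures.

Transfer-ellipse semi-major axis a_t = (r₁ + r₂)/2 = (4.680×10^5 + 1.000×10^5)/2 = 2.840×10^5 km.
The periapsis of the transfer ellipse is at r = 1.000×10^5 km.
Applying v² = μ(2/r − 1/a_t): v = 30.41 km/s.

v = 30400 m/s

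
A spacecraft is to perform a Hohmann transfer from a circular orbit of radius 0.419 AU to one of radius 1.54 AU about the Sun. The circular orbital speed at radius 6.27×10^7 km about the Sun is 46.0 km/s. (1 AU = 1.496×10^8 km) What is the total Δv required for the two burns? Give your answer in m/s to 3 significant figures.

Δv = 20000 m/s

From the circular-orbit relation v² = μ/r at r = 6.27×10^7 km: μ = v²r = (46.0)² × 6.27×10^7 = 1.32673×10^11 km³/s².
In km: r₁ = 0.419 × 1.496×10^8 = 6.26824×10^7 km; r₂ = 1.54 × 1.496×10^8 = 2.30384×10^8 km.
Transfer-ellipse semi-major axis a_t = (r₁ + r₂)/2 = (6.26824×10^7 + 2.30384×10^8)/2 = 1.465332×10^8 km.
Circular speed at r₁: v₁ = √(μ/r₁) = √(1.32673×10^11/6.26824×10^7) = 46.01 km/s.
On the transfer ellipse at r₁, vis-viva equation gives v_p = √[μ(2/r₁ − 1/a_t)] = 57.69 km/s.
First burn Δv₁ = |v_p − v₁| = 11.68 km/s.
At r₂, v₂ = √(μ/r₂) = 23.997 km/s.
Transfer-orbit speed at r₂: v_a = √[μ(2/r₂ − 1/a_t)] = 15.695 km/s.
Second burn Δv₂ = |v₂ − v_a| = 8.302 km/s.
Δv = Δv₁ + Δv₂ = 11.68 + 8.302 = 19.98 km/s.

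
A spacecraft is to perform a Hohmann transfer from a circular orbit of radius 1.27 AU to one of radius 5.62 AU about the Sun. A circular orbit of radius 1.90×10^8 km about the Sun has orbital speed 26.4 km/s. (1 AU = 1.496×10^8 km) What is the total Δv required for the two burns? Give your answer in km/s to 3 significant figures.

Δv = 12.2 km/s

From the circular-orbit relation v² = μ/r at r = 1.90×10^8 km: μ = v²r = (26.4)² × 1.90×10^8 = 1.32422×10^11 km³/s².
In km: r₁ = 1.27 × 1.496×10^8 = 1.89992×10^8 km; r₂ = 5.62 × 1.496×10^8 = 8.40752×10^8 km.
Transfer-ellipse semi-major axis a_t = (r₁ + r₂)/2 = (1.89992×10^8 + 8.40752×10^8)/2 = 5.15372×10^8 km.
Circular speed at r₁: v₁ = √(μ/r₁) = √(1.32422×10^11/1.89992×10^8) = 26.401 km/s.
On the transfer ellipse at r₁, vis-viva equation gives v_p = √[μ(2/r₁ − 1/a_t)] = 33.720 km/s.
First burn Δv₁ = |v_p − v₁| = 7.319 km/s.
At r₂, v₂ = √(μ/r₂) = 12.55 km/s.
Transfer-orbit speed at r₂: v_a = √[μ(2/r₂ − 1/a_t)] = 7.620 km/s.
Second burn Δv₂ = |v₂ − v_a| = 4.930 km/s.
Total Δv = Δv₁ + Δv₂ = 12.25 km/s.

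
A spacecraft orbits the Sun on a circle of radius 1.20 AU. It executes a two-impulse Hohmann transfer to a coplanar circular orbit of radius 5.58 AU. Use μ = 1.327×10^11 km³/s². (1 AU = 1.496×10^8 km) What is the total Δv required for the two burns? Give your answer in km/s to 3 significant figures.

Δv = 12.8 km/s

In km: r₁ = 1.20 × 1.496×10^8 = 1.7952×10^8 km; r₂ = 5.58 × 1.496×10^8 = 8.34768×10^8 km.
Semi-major axis of the transfer orbit: a_t = (1.7952×10^8 + 8.34768×10^8)/2 = 5.07144×10^8 km.
At r₁ the circular-orbit speed is v₁ = √(μ/r₁) = 27.18811 km/s.
On the transfer ellipse at r₁, vis-viva gives v_p = √[μ(2/r₁ − 1/a_t)] = 34.88159 km/s.
First burn Δv₁ = |v_p − v₁| = 7.693 km/s.
At r₂, v₂ = √(μ/r₂) = 12.608 km/s.
Transfer-orbit speed at r₂: v_a = √[μ(2/r₂ − 1/a_t)] = 7.5014 km/s.
Second burn Δv₂ = |v₂ − v_a| = 5.107 km/s.
Total Δv = Δv₁ + Δv₂ = 12.80 km/s.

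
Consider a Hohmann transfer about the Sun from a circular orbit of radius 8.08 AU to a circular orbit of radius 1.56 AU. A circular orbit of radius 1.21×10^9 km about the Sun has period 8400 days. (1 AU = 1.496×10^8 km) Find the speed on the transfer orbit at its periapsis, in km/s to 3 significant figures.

From Kepler's third law T² = 4π²r³/μ at r = 1.21×10^9 km, T = 8400 days = 8400 × 86400 s = 7.2576×10^8 s: μ = 4π²r³/T² = 1.32779×10^11 km³/s².
In km: r₁ = 8.08 × 1.496×10^8 = 1.208768×10^9 km; r₂ = 1.56 × 1.496×10^8 = 2.33376×10^8 km.
Transfer-ellipse semi-major axis a_t = (r₁ + r₂)/2 = (1.208768×10^9 + 2.33376×10^8)/2 = 7.21072×10^8 km.
At periapsis, r = 2.33376×10^8 km.
Vis-viva: v = √[μ(2/r − 1/a_t)] = √[1.32779×10^11 × (2/2.33376×10^8 − 1/7.21072×10^8)] = 30.88 km/s.

v = 30.9 km/s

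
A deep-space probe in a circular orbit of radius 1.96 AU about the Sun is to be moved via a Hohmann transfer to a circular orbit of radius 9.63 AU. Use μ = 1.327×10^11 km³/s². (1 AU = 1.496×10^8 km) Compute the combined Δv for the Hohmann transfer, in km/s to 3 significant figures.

In km: r₁ = 1.96 × 1.496×10^8 = 2.93216×10^8 km; r₂ = 9.63 × 1.496×10^8 = 1.440648×10^9 km.
The Hohmann ellipse has a_t = (r₁ + r₂)/2 = 8.66932×10^8 km.
Circular speed at r₁: v₁ = √(μ/r₁) = √(1.327×10^11/2.93216×10^8) = 21.27 km/s.
Transfer-orbit speed at r₁ (vis-viva): v_p = √[μ(2/r₁ − 1/a_t)] = 27.42 km/s.
First burn Δv₁ = |v_p − v₁| = 6.150 km/s.
Circular speed at r₂: v₂ = √(μ/r₂) = 9.5975 km/s.
Transfer-orbit speed at r₂: v_a = √[μ(2/r₂ − 1/a_t)] = 5.5816 km/s.
Second burn Δv₂ = |v₂ − v_a| = 4.016 km/s.
Total Δv = Δv₁ + Δv₂ = 10.17 km/s.

Δv = 10.2 km/s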